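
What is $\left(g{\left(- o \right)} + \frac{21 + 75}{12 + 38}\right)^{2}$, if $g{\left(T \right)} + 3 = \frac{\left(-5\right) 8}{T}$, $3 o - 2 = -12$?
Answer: $\frac{106929}{625} \approx 171.09$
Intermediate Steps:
$o = - \frac{10}{3}$ ($o = \frac{2}{3} + \frac{1}{3} \left(-12\right) = \frac{2}{3} - 4 = - \frac{10}{3} \approx -3.3333$)
$g{\left(T \right)} = -3 - \frac{40}{T}$ ($g{\left(T \right)} = -3 + \frac{\left(-5\right) 8}{T} = -3 - \frac{40}{T}$)
$\left(g{\left(- o \right)} + \frac{21 + 75}{12 + 38}\right)^{2} = \left(\left(-3 - \frac{40}{\left(-1\right) \left(- \frac{10}{3}\right)}\right) + \frac{21 + 75}{12 + 38}\right)^{2} = \left(\left(-3 - \frac{40}{\frac{10}{3}}\right) + \frac{96}{50}\right)^{2} = \left(\left(-3 - 12\right) + 96 \cdot \frac{1}{50}\right)^{2} = \left(\left(-3 - 12\right) + \frac{48}{25}\right)^{2} = \left(-15 + \frac{48}{25}\right)^{2} = \left(- \frac{327}{25}\right)^{2} = \frac{106929}{625}$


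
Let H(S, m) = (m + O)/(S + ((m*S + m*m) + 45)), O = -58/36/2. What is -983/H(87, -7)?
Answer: -15146064/281 ≈ -53901.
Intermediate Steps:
O = -29/36 (O = -58*1/36*(1/2) = -29/18*1/2 = -29/36 ≈ -0.80556)
H(S, m) = (-29/36 + m)/(45 + S + m**2 + S*m) (H(S, m) = (m - 29/36)/(S + ((m*S + m*m) + 45)) = (-29/36 + m)/(S + ((S*m + m**2) + 45)) = (-29/36 + m)/(S + ((m**2 + S*m) + 45)) = (-29/36 + m)/(S + (45 + m**2 + S*m)) = (-29/36 + m)/(45 + S + m**2 + S*m))
-983/H(87, -7) = -983*(45 + 87 + (-7)**2 + 87*(-7))/(-29/36 - 7) = -983/(-281/36/(45 + 87 + 49 - 609)) = -983/(-281/36/(-428)) = -983/((-1/428*(-281/36))) = -983/281/15408 = -983*15408/281 = -15146064/281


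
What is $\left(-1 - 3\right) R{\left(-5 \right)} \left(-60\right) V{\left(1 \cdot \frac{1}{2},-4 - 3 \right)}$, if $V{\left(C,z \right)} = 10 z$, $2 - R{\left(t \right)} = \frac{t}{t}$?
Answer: $-16800$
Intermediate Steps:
$R{\left(t \right)} = 1$ ($R{\left(t \right)} = 2 - \frac{t}{t} = 2 - 1 = 1$)
$\left(-1 - 3\right) R{\left(-5 \right)} \left(-60\right) V{\left(1 \cdot \frac{1}{2},-4 - 3 \right)} = \left(-1 - 3\right) 1 \left(-60\right) 10 \left(-4 - 3\right) = \left(-4\right) 1 \left(-60\right) 10 \left(-4 - 3\right) = \left(-4\right) \left(-60\right) 10 \left(-7\right) = 240 \left(-70\right) = -16800$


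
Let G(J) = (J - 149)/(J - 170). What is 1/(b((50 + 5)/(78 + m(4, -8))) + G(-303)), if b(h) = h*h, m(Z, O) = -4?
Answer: 2590148/3905977 ≈ 0.66312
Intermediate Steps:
G(J) = (-149 + J)/(-170 + J)
b(h) = h²
1/(b((50 + 5)/(78 + m(4, -8))) + G(-303)) = 1/(((50 + 5)/(78 - 4))² + (-149 - 303)/(-170 - 303)) = 1/((55/74)² - 452/(-473)) = 1/((55*(1/74))² - 1/473*(-452)) = 1/((55/74)² + 452/473) = 1/(3025/5476 + 452/473) = 1/(3905977/2590148) = 2590148/3905977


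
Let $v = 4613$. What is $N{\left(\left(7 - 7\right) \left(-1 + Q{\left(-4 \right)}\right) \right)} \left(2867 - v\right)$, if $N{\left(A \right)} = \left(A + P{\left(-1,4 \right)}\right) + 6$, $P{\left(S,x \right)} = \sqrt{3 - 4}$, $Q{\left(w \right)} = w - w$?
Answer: $-10476 - 1746 i \approx -10476.0 - 1746.0 i$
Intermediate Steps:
$Q{\left(w \right)} = 0$
$P{\left(S,x \right)} = i$ ($P{\left(S,x \right)} = \sqrt{-1} = i$)
$N{\left(A \right)} = 6 + i + A$ ($N{\left(A \right)} = \left(A + i\right) + 6 = \left(i + A\right) + 6 = 6 + i + A$)
$N{\left(\left(7 - 7\right) \left(-1 + Q{\left(-4 \right)}\right) \right)} \left(2867 - v\right) = \left(6 + i + \left(7 - 7\right) \left(-1 + 0\right)\right) \left(2867 - 4613\right) = \left(6 + i + 0 \left(-1\right)\right) \left(2867 - 4613\right) = \left(6 + i + 0\right) \left(-1746\right) = \left(6 + i\right) \left(-1746\right) = -10476 - 1746 i$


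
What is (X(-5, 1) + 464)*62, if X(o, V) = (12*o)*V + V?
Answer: 25110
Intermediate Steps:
X(o, V) = V + 12*V*o (X(o, V) = 12*V*o + V = V + 12*V*o)
(X(-5, 1) + 464)*62 = (1*(1 + 12*(-5)) + 464)*62 = (1*(1 - 60) + 464)*62 = (1*(-59) + 464)*62 = (-59 + 464)*62 = 405*62 = 25110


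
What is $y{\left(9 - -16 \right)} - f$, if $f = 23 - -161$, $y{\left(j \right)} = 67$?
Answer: $-117$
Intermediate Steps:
$f = 184$ ($f = 23 + 161 = 184$)
$y{\left(9 - -16 \right)} - f = 67 - 184 = -117$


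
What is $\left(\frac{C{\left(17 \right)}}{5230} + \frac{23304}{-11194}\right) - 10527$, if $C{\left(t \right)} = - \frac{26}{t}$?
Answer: $- \frac{2619789725066}{248814635} \approx -10529.0$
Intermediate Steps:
$\left(\frac{C{\left(17 \right)}}{5230} + \frac{23304}{-11194}\right) - 10527 = \left(\frac{\left(-26\right) \frac{1}{17}}{5230} + \frac{23304}{-11194}\right) - 10527 = \left(\left(-26\right) \frac{1}{17} \cdot \frac{1}{5230} + 23304 \left(- \frac{1}{11194}\right)\right) - 10527 = \left(\left(- \frac{26}{17}\right) \frac{1}{5230} - \frac{11652}{5597}\right) - 10527 = \left(- \frac{13}{44455} - \frac{11652}{5597}\right) - 10527 = - \frac{518062421}{248814635} - 10527 = - \frac{2619789725066}{248814635}$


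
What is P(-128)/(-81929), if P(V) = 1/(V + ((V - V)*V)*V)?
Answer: 1/10486912 ≈ 9.5357e-8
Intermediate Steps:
P(V) = 1/V (P(V) = 1/(V + (0*V)*V) = 1/(V + 0*V) = 1/(V + 0) = 1/V)
P(-128)/(-81929) = 1/(-128*(-81929)) = -1/128*(-1/81929) = 1/10486912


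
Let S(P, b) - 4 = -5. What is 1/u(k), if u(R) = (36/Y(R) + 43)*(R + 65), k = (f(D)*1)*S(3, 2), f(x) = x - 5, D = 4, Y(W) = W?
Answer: 1/5214 ≈ 0.00019179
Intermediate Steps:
S(P, b) = -1 (S(P, b) = 4 - 5 = -1)
f(x) = -5 + x
k = 1 (k = ((-5 + 4)*1)*(-1) = -1*1*(-1) = -1*(-1) = 1)
u(R) = (43 + 36/R)*(65 + R) (u(R) = (36/R + 43)*(R + 65) = (43 + 36/R)*(65 + R))
1/u(k) = 1/(2831 + 43*1 + 2340/1) = 1/(2831 + 43 + 2340*1) = 1/(2831 + 43 + 2340) = 1/5214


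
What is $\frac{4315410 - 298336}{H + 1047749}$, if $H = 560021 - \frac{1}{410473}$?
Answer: $\frac{1648900416002}{659946175209} \approx 2.4985$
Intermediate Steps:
$H = \frac{229873499932}{410473}$ ($H = 560021 - \frac{1}{410473} = \frac{229873499932}{410473} \approx 5.6002 \cdot 10^{5}$)
$\frac{4315410 - 298336}{H + 1047749} = \frac{4315410 - 298336}{\frac{229873499932}{410473} + 1047749} = \frac{4017074}{\frac{659946175209}{410473}} = 4017074 \cdot \frac{410473}{659946175209} = \frac{1648900416002}{659946175209}$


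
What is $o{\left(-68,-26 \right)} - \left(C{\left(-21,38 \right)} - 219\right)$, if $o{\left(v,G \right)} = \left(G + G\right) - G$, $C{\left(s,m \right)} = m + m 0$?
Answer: $155$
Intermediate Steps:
$C{\left(s,m \right)} = m$ ($C{\left(s,m \right)} = m + 0 = m$)
$o{\left(v,G \right)} = G$ ($o{\left(v,G \right)} = 2 G - G = G$)
$o{\left(-68,-26 \right)} - \left(C{\left(-21,38 \right)} - 219\right) = -26 - \left(38 - 219\right) = -26 - -181 = -26 + 181 = 155$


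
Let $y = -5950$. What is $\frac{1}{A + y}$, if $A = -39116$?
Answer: $- \frac{1}{45066} \approx -2.219 \cdot 10^{-5}$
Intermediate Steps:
$\frac{1}{A + y} = \frac{1}{-39116 - 5950} = \frac{1}{-45066} = - \frac{1}{45066}$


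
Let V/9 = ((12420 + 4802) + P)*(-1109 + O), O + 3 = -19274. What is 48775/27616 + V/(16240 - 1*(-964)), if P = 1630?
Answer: -23879703377317/118776416 ≈ -2.0105e+5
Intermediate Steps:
O = -19277 (O = -3 - 19274 = -19277)
V = -3458851848 (V = 9*(((12420 + 4802) + 1630)*(-1109 - 19277)) = 9*((17222 + 1630)*(-20386)) = 9*(18852*(-20386)) = 9*(-384316872) = -3458851848)
48775/27616 + V/(16240 - 1*(-964)) = 48775/27616 - 3458851848/(16240 - 1*(-964)) = 48775*(1/27616) - 3458851848/(16240 + 964) = 48775/27616 - 3458851848/17204 = 48775/27616 - 3458851848*1/17204 = 48775/27616 - 864712962/4301 = -23879703377317/118776416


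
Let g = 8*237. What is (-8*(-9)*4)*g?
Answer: 546048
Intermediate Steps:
g = 1896
(-8*(-9)*4)*g = (-8*(-9)*4)*1896 = (72*4)*1896 = 288*1896 = 546048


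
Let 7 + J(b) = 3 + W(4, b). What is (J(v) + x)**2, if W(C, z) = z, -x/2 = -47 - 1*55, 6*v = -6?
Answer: 39601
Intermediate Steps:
v = -1 (v = (1/6)*(-6) = -1)
x = 204 (x = -2*(-47 - 1*55) = -2*(-47 - 55) = -2*(-102) = 204)
J(b) = -4 + b (J(b) = -7 + (3 + b) = -4 + b)
(J(v) + x)**2 = ((-4 - 1) + 204)**2 = (-5 + 204)**2 = 199**2 = 39601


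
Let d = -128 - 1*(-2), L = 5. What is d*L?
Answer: -630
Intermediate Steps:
d = -126 (d = -128 + 2 = -126)
d*L = -126*5 = -630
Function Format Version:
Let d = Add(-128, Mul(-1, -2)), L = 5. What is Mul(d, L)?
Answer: -630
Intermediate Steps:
d = -126 (d = Add(-128, 2) = -126)
Mul(d, L) = Mul(-126, 5) = -630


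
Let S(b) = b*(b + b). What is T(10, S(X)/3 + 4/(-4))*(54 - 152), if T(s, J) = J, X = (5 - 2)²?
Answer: -5194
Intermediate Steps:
X = 9 (X = 3² = 9)
S(b) = 2*b² (S(b) = b*(2*b) = 2*b²)
T(10, S(X)/3 + 4/(-4))*(54 - 152) = ((2*9²)/3 + 4/(-4))*(54 - 152) = ((2*81)*(⅓) + 4*(-¼))*(-98) = (162*(⅓) - 1)*(-98) = (54 - 1)*(-98) = 53*(-98) = -5194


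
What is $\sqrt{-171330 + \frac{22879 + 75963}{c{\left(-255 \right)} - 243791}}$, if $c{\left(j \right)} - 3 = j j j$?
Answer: $\frac{4 i \sqrt{3031321555332395501}}{16825163} \approx 413.92 i$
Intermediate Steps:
$c{\left(j \right)} = 3 + j^{3}$ ($c{\left(j \right)} = 3 + j j j = 3 + j^{2} j = 3 + j^{3}$)
$\sqrt{-171330 + \frac{22879 + 75963}{c{\left(-255 \right)} - 243791}} = \sqrt{-171330 + \frac{22879 + 75963}{\left(3 + \left(-255\right)^{3}\right) - 243791}} = \sqrt{-171330 + \frac{98842}{\left(3 - 16581375\right) - 243791}} = \sqrt{-171330 + \frac{98842}{-16581372 - 243791}} = \sqrt{-171330 + \frac{98842}{-16825163}} = \sqrt{-171330 + 98842 \left(- \frac{1}{16825163}\right)} = \sqrt{-171330 - \frac{98842}{16825163}} = \sqrt{- \frac{2882655275632}{16825163}} = \frac{4 i \sqrt{3031321555332395501}}{16825163}$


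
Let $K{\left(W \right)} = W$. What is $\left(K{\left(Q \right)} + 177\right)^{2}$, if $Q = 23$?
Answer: $40000$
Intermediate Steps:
$\left(K{\left(Q \right)} + 177\right)^{2} = \left(23 + 177\right)^{2} = 200^{2} = 40000$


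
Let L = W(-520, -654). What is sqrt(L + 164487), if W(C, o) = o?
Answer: sqrt(163833) ≈ 404.76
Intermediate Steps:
L = -654
sqrt(L + 164487) = sqrt(-654 + 164487) = sqrt(163833)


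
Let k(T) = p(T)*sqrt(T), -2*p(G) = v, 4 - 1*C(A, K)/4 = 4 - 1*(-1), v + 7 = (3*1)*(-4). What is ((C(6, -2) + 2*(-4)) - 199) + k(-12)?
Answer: -211 + 19*I*sqrt(3) ≈ -211.0 + 32.909*I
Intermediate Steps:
v = -19 (v = -7 + (3*1)*(-4) = -7 + 3*(-4) = -7 - 12 = -19)
C(A, K) = -4 (C(A, K) = 16 - 4*(4 - 1*(-1)) = 16 - 4*(4 + 1) = 16 - 4*5 = 16 - 20 = -4)
p(G) = 19/2 (p(G) = -1/2*(-19) = 19/2)
k(T) = 19*sqrt(T)/2
((C(6, -2) + 2*(-4)) - 199) + k(-12) = ((-4 + 2*(-4)) - 199) + 19*sqrt(-12)/2 = ((-4 - 8) - 199) + 19*(2*I*sqrt(3))/2 = (-12 - 199) + 19*I*sqrt(3) = -211 + 19*I*sqrt(3)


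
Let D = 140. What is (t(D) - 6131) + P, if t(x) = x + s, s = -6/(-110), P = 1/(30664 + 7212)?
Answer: -12480217697/2083180 ≈ -5990.9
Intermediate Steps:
P = 1/37876 ≈ 2.6402e-5
s = 3/55 (s = -6*(-1/110) = 3/55 ≈ 0.054545)
t(x) = 3/55 + x (t(x) = x + 3/55 = 3/55 + x)
(t(D) - 6131) + P = ((3/55 + 140) - 6131) + 1/37876 = (7703/55 - 6131) + 1/37876 = -329502/55 + 1/37876 = -12480217697/2083180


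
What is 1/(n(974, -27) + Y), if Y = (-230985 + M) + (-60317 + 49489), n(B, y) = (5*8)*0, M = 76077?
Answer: -1/165736 ≈ -6.0337e-6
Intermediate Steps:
n(B, y) = 0 (n(B, y) = 40*0 = 0)
Y = -165736 (Y = (-230985 + 76077) + (-60317 + 49489) = -154908 - 10828 = -165736)
1/(n(974, -27) + Y) = 1/(0 - 165736) = 1/(-165736) = -1/165736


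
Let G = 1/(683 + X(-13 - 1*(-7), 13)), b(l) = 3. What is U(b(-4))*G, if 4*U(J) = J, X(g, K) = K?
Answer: 1/928 ≈ 0.0010776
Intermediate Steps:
U(J) = J/4
G = 1/696 (G = 1/(683 + 13) = 1/696 ≈ 0.0014368)
U(b(-4))*G = ((¼)*3)*(1/696) = (¾)*(1/696) = 1/928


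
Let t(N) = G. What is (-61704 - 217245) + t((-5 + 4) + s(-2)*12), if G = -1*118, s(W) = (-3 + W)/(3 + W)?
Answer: -279067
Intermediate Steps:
s(W) = (-3 + W)/(3 + W)
G = -118
t(N) = -118
(-61704 - 217245) + t((-5 + 4) + s(-2)*12) = (-61704 - 217245) - 118 = -278949 - 118 = -279067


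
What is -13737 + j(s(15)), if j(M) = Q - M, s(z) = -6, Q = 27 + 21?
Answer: -13683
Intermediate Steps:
Q = 48
j(M) = 48 - M
-13737 + j(s(15)) = -13737 + (48 - 1*(-6)) = -13737 + (48 + 6) = -13737 + 54 = -13683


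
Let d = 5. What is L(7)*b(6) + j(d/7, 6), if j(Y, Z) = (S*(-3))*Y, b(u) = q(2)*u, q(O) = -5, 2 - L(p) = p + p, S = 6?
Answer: 2430/7 ≈ 347.14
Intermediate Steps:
L(p) = 2 - 2*p (L(p) = 2 - (p + p) = 2 - 2*p)
b(u) = -5*u
j(Y, Z) = -18*Y (j(Y, Z) = (6*(-3))*Y = -18*Y)
L(7)*b(6) + j(d/7, 6) = (2 - 2*7)*(-5*6) - 90/7 = (2 - 14)*(-30) - 90/7 = -12*(-30) - 18*5/7 = 360 - 90/7 = 2430/7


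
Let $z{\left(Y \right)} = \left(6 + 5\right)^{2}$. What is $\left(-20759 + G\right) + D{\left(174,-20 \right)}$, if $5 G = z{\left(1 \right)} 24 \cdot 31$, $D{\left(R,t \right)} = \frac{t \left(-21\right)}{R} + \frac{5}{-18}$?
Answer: $- \frac{7182887}{2610} \approx -2752.1$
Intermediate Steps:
$D{\left(R,t \right)} = - \frac{5}{18} - \frac{21 t}{R}$ ($D{\left(R,t \right)} = \frac{\left(-21\right) t}{R} + 5 \left(- \frac{1}{18}\right) = - \frac{21 t}{R} - \frac{5}{18} = - \frac{5}{18} - \frac{21 t}{R}$)
$z{\left(Y \right)} = 121$ ($z{\left(Y \right)} = 11^{2} = 121$)
$G = \frac{90024}{5}$ ($G = \frac{121 \cdot 24 \cdot 31}{5} = \frac{2904 \cdot 31}{5} = \frac{1}{5} \cdot 90024 = \frac{90024}{5} \approx 18005.0$)
$\left(-20759 + G\right) + D{\left(174,-20 \right)} = \left(-20759 + \frac{90024}{5}\right) - \left(\frac{5}{18} - \frac{420}{174}\right) = - \frac{13771}{5} - \left(\frac{5}{18} - \frac{70}{29}\right) = - \frac{13771}{5} + \left(- \frac{5}{18} + \frac{70}{29}\right) = - \frac{13771}{5} + \frac{1115}{522} = - \frac{7182887}{2610}$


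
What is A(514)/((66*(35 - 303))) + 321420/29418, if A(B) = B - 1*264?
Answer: 473160205/43362132 ≈ 10.912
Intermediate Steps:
A(B) = -264 + B (A(B) = B - 264 = -264 + B)
A(514)/((66*(35 - 303))) + 321420/29418 = (-264 + 514)/((66*(35 - 303))) + 321420/29418 = 250/((66*(-268))) + 321420*(1/29418) = 250/(-17688) + 53570/4903 = 250*(-1/17688) + 53570/4903 = -125/8844 + 53570/4903 = 473160205/43362132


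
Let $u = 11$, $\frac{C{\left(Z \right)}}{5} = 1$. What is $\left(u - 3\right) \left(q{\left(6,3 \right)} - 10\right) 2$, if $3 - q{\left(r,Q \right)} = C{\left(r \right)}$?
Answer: $-192$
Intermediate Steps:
$C{\left(Z \right)} = 5$ ($C{\left(Z \right)} = 5 \cdot 1 = 5$)
$q{\left(r,Q \right)} = -2$ ($q{\left(r,Q \right)} = 3 - 5 = -2$)
$\left(u - 3\right) \left(q{\left(6,3 \right)} - 10\right) 2 = \left(11 - 3\right) \left(-2 - 10\right) 2 = 8 \left(-12\right) 2 = \left(-96\right) 2 = -192$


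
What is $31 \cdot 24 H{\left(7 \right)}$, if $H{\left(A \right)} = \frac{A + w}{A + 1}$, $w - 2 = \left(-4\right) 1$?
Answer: $465$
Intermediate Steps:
$w = -2$ ($w = 2 - 4 = -2$)
$H{\left(A \right)} = \frac{-2 + A}{1 + A}$ ($H{\left(A \right)} = \frac{A - 2}{A + 1} = \frac{-2 + A}{1 + A}$)
$31 \cdot 24 H{\left(7 \right)} = 31 \cdot 24 \frac{-2 + 7}{1 + 7} = 744 \cdot \frac{1}{8} \cdot 5 = 744 \cdot \frac{5}{8} = 465$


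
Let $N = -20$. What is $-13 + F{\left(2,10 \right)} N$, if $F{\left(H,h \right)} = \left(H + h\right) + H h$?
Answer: $-653$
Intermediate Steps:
$F{\left(H,h \right)} = H + h + H h$
$-13 + F{\left(2,10 \right)} N = -13 + \left(2 + 10 + 2 \cdot 10\right) \left(-20\right) = -13 + \left(2 + 10 + 20\right) \left(-20\right) = -13 + 32 \left(-20\right) = -13 - 640 = -653$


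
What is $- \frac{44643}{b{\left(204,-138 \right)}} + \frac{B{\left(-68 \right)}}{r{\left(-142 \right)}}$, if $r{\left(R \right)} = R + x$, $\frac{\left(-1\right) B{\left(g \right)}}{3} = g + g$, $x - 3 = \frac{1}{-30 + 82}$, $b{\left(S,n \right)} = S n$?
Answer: $- \frac{147417}{109208} \approx -1.3499$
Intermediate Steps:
$x = \frac{157}{52}$ ($x = 3 + \frac{1}{-30 + 82} = 3 + \frac{1}{52} = \frac{157}{52} \approx 3.0192$)
$B{\left(g \right)} = - 6 g$ ($B{\left(g \right)} = - 3 \left(g + g\right) = - 3 \cdot 2 g = - 6 g$)
$r{\left(R \right)} = \frac{157}{52} + R$ ($r{\left(R \right)} = R + \frac{157}{52} = \frac{157}{52} + R$)
$- \frac{44643}{b{\left(204,-138 \right)}} + \frac{B{\left(-68 \right)}}{r{\left(-142 \right)}} = - \frac{44643}{204 \left(-138\right)} + \frac{\left(-6\right) \left(-68\right)}{\frac{157}{52} - 142} = - \frac{44643}{-28152} + \frac{408}{- \frac{7227}{52}} = \left(-44643\right) \left(- \frac{1}{28152}\right) + 408 \left(- \frac{52}{7227}\right) = \frac{647}{408} - \frac{7072}{2409} = - \frac{147417}{109208}$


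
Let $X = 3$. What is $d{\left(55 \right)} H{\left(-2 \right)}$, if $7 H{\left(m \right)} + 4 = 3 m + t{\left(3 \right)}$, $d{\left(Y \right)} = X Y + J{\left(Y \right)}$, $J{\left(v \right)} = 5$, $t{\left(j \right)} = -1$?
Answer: $- \frac{1870}{7} \approx -267.14$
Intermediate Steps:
$d{\left(Y \right)} = 5 + 3 Y$ ($d{\left(Y \right)} = 3 Y + 5 = 5 + 3 Y$)
$H{\left(m \right)} = - \frac{5}{7} + \frac{3 m}{7}$ ($H{\left(m \right)} = - \frac{4}{7} + \frac{3 m - 1}{7} = - \frac{4}{7} + \frac{-1 + 3 m}{7} = - \frac{4}{7} + \left(- \frac{1}{7} + \frac{3 m}{7}\right) = - \frac{5}{7} + \frac{3 m}{7}$)
$d{\left(55 \right)} H{\left(-2 \right)} = \left(5 + 3 \cdot 55\right) \left(- \frac{5}{7} + \frac{3}{7} \left(-2\right)\right) = \left(5 + 165\right) \left(- \frac{5}{7} - \frac{6}{7}\right) = 170 \left(- \frac{11}{7}\right) = - \frac{1870}{7}$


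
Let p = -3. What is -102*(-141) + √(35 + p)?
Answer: 14382 + 4*√2 ≈ 14388.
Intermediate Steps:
-102*(-141) + √(35 + p) = -102*(-141) + √(35 - 3) = 14382 + √32 = 14382 + 4*√2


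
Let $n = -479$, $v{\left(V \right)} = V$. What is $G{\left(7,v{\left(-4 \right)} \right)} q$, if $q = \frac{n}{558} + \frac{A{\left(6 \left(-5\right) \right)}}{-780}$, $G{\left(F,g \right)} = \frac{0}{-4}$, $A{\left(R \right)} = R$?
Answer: $0$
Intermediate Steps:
$G{\left(F,g \right)} = 0$ ($G{\left(F,g \right)} = 0 \left(- \frac{1}{4}\right) = 0$)
$q = - \frac{2974}{3627}$ ($q = - \frac{479}{558} + \frac{6 \left(-5\right)}{-780} = \left(-479\right) \frac{1}{558} - - \frac{1}{26} = - \frac{479}{558} + \frac{1}{26} = - \frac{2974}{3627} \approx -0.81996$)
$G{\left(7,v{\left(-4 \right)} \right)} q = 0 \left(- \frac{2974}{3627}\right) = 0$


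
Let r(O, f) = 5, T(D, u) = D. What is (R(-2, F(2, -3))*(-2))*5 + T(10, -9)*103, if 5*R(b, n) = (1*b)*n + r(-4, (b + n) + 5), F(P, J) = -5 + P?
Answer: 1008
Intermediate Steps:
R(b, n) = 1 + b*n/5 (R(b, n) = ((1*b)*n + 5)/5 = (b*n + 5)/5 = (5 + b*n)/5 = 1 + b*n/5)
(R(-2, F(2, -3))*(-2))*5 + T(10, -9)*103 = ((1 + (1/5)*(-2)*(-5 + 2))*(-2))*5 + 10*103 = ((1 + (1/5)*(-2)*(-3))*(-2))*5 + 1030 = ((1 + 6/5)*(-2))*5 + 1030 = ((11/5)*(-2))*5 + 1030 = -22/5*5 + 1030 = -22 + 1030 = 1008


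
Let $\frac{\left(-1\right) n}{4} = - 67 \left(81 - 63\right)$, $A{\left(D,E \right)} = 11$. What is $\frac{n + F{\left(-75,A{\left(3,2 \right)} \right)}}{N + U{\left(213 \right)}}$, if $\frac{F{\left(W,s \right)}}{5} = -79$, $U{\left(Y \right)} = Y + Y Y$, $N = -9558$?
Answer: $\frac{4429}{36024} \approx 0.12295$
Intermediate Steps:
$U{\left(Y \right)} = Y + Y^{2}$
$F{\left(W,s \right)} = -395$ ($F{\left(W,s \right)} = 5 \left(-79\right) = -395$)
$n = 4824$ ($n = - 4 \left(- 67 \left(81 - 63\right)\right) = - 4 \left(\left(-67\right) 18\right) = \left(-4\right) \left(-1206\right) = 4824$)
$\frac{n + F{\left(-75,A{\left(3,2 \right)} \right)}}{N + U{\left(213 \right)}} = \frac{4824 - 395}{-9558 + 213 \left(1 + 213\right)} = \frac{4429}{-9558 + 213 \cdot 214} = \frac{4429}{-9558 + 45582} = \frac{4429}{36024}$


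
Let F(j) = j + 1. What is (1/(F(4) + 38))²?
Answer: 1/1849 ≈ 0.00054083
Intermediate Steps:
F(j) = 1 + j
(1/(F(4) + 38))² = (1/((1 + 4) + 38))² = (1/(5 + 38))² = (1/43)² = 1/1849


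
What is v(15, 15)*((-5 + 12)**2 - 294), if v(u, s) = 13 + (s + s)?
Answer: -10535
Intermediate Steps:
v(u, s) = 13 + 2*s
v(15, 15)*((-5 + 12)**2 - 294) = (13 + 2*15)*((-5 + 12)**2 - 294) = (13 + 30)*(7**2 - 294) = 43*(49 - 294) = 43*(-245) = -10535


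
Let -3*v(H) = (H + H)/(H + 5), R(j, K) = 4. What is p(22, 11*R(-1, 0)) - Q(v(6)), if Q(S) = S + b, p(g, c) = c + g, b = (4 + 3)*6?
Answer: 268/11 ≈ 24.364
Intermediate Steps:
b = 42 (b = 7*6 = 42)
v(H) = -2*H/(3*(5 + H)) (v(H) = -(H + H)/(3*(H + 5)) = -2*H/(3*(5 + H)))
Q(S) = 42 + S (Q(S) = S + 42 = 42 + S)
p(22, 11*R(-1, 0)) - Q(v(6)) = (11*4 + 22) - (42 - 2*6/(15 + 3*6)) = (44 + 22) - (42 - 2*6/(15 + 18)) = 66 - (42 - 2*6/33) = 66 - (42 - 2*6*1/33) = 66 - (42 - 4/11) = 66 - 1*458/11 = 66 - 458/11 = 268/11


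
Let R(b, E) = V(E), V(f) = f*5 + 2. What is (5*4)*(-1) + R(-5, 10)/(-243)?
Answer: -4912/243 ≈ -20.214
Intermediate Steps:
V(f) = 2 + 5*f (V(f) = 5*f + 2 = 2 + 5*f)
R(b, E) = 2 + 5*E
(5*4)*(-1) + R(-5, 10)/(-243) = (5*4)*(-1) + (2 + 5*10)/(-243) = 20*(-1) - (2 + 50)/243 = -20 - 1/243*52 = -20 - 52/243 = -4912/243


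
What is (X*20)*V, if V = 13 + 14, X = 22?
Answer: 11880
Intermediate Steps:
V = 27
(X*20)*V = (22*20)*27 = 440*27 = 11880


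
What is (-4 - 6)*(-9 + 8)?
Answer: 10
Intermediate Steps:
(-4 - 6)*(-9 + 8) = -10*(-1) = 10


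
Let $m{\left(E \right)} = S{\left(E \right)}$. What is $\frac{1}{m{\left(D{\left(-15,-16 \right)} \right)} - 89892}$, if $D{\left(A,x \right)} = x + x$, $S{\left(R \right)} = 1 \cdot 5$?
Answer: $- \frac{1}{89887} \approx -1.1125 \cdot 10^{-5}$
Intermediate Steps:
$S{\left(R \right)} = 5$
$D{\left(A,x \right)} = 2 x$
$m{\left(E \right)} = 5$
$\frac{1}{m{\left(D{\left(-15,-16 \right)} \right)} - 89892} = \frac{1}{5 - 89892} = \frac{1}{-89887} = - \frac{1}{89887}$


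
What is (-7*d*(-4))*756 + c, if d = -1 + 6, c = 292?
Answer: 106132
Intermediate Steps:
d = 5
(-7*d*(-4))*756 + c = (-7*5*(-4))*756 + 292 = -35*(-4)*756 + 292 = 140*756 + 292 = 105840 + 292 = 106132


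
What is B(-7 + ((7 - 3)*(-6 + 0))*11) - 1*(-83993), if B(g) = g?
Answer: 83722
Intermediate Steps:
B(-7 + ((7 - 3)*(-6 + 0))*11) - 1*(-83993) = (-7 + ((7 - 3)*(-6 + 0))*11) - 1*(-83993) = (-7 + (4*(-6))*11) + 83993 = (-7 - 24*11) + 83993 = (-7 - 264) + 83993 = -271 + 83993 = 83722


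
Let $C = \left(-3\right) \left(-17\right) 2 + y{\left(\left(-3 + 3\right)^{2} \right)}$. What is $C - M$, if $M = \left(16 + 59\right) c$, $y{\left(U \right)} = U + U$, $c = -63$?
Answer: $4827$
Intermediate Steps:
$y{\left(U \right)} = 2 U$
$C = 102$ ($C = \left(-3\right) \left(-17\right) 2 + 2 \left(-3 + 3\right)^{2} = 51 \cdot 2 + 2 \cdot 0^{2} = 102 + 2 \cdot 0 = 102 + 0 = 102$)
$M = -4725$ ($M = \left(16 + 59\right) \left(-63\right) = 75 \left(-63\right) = -4725$)
$C - M = 102 - -4725 = 102 + 4725 = 4827$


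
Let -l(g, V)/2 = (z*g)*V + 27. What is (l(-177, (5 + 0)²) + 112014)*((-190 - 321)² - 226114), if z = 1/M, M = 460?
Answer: 180322632315/46 ≈ 3.9201e+9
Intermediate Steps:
z = 1/460 ≈ 0.0021739
l(g, V) = -54 - V*g/230 (l(g, V) = -2*((g/460)*V + 27) = -2*(V*g/460 + 27) = -2*(27 + V*g/460) = -54 - V*g/230)
(l(-177, (5 + 0)²) + 112014)*((-190 - 321)² - 226114) = ((-54 - 1/230*(5 + 0)²*(-177)) + 112014)*((-190 - 321)² - 226114) = ((-54 - 1/230*5²*(-177)) + 112014)*((-511)² - 226114) = ((-54 - 1/230*25*(-177)) + 112014)*(261121 - 226114) = ((-54 + 885/46) + 112014)*35007 = (-1599/46 + 112014)*35007 = (5151045/46)*35007 = 180322632315/46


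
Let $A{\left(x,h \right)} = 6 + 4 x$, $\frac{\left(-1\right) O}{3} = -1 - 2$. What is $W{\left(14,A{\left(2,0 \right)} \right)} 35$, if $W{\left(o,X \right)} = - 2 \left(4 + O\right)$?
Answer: $-910$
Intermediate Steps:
$O = 9$ ($O = - 3 \left(-1 - 2\right) = \left(-3\right) \left(-3\right) = 9$)
$W{\left(o,X \right)} = -26$ ($W{\left(o,X \right)} = - 2 \left(4 + 9\right) = \left(-2\right) 13 = -26$)
$W{\left(14,A{\left(2,0 \right)} \right)} 35 = \left(-26\right) 35 = -910$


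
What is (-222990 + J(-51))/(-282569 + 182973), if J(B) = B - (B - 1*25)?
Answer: 222965/99596 ≈ 2.2387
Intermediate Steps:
J(B) = 25 (J(B) = B - (B - 25) = B - (-25 + B) = B + (25 - B) = 25)
(-222990 + J(-51))/(-282569 + 182973) = (-222990 + 25)/(-282569 + 182973) = -222965/(-99596) = -222965*(-1/99596) = 222965/99596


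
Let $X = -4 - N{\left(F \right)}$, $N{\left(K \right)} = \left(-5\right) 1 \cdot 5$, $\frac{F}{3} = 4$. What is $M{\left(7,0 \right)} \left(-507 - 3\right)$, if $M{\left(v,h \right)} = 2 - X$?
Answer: $9690$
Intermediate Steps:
$F = 12$ ($F = 3 \cdot 4 = 12$)
$N{\left(K \right)} = -25$ ($N{\left(K \right)} = \left(-5\right) 5 = -25$)
$X = 21$ ($X = -4 - -25 = -4 + 25 = 21$)
$M{\left(v,h \right)} = -19$ ($M{\left(v,h \right)} = 2 - 21 = -19$)
$M{\left(7,0 \right)} \left(-507 - 3\right) = - 19 \left(-507 - 3\right) = \left(-19\right) \left(-510\right) = 9690$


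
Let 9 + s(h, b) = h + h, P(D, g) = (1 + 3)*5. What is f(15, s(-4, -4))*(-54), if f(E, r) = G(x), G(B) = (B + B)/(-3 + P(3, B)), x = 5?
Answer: -540/17 ≈ -31.765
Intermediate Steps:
P(D, g) = 20 (P(D, g) = 4*5 = 20)
s(h, b) = -9 + 2*h (s(h, b) = -9 + (h + h) = -9 + 2*h)
G(B) = 2*B/17 (G(B) = (B + B)/(-3 + 20) = (2*B)/17 = (2*B)*(1/17) = 2*B/17)
f(E, r) = 10/17 (f(E, r) = (2/17)*5 = 10/17)
f(15, s(-4, -4))*(-54) = (10/17)*(-54) = -540/17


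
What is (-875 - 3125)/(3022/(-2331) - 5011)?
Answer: 9324000/11683663 ≈ 0.79804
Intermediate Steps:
(-875 - 3125)/(3022/(-2331) - 5011) = -4000/(3022*(-1/2331) - 5011) = -4000/(-3022/2331 - 5011) = -4000/(-11683663/2331) = -4000*(-2331/11683663) = 9324000/11683663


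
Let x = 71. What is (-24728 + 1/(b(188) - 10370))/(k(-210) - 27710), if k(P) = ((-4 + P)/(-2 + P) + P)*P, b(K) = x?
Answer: -13497704669/8830723065 ≈ -1.5285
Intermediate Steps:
b(K) = 71
k(P) = P*(P + (-4 + P)/(-2 + P)) (k(P) = ((-4 + P)/(-2 + P) + P)*P = (P + (-4 + P)/(-2 + P))*P = P*(P + (-4 + P)/(-2 + P)))
(-24728 + 1/(b(188) - 10370))/(k(-210) - 27710) = (-24728 + 1/(71 - 10370))/(-210*(-4 + (-210)² - 1*(-210))/(-2 - 210) - 27710) = (-24728 + 1/(-10299))/(-210*(-4 + 44100 + 210)/(-212) - 27710) = (-24728 - 1/10299)/(-210*(-1/212)*44306 - 27710) = -254673673/(10299*(2326065/53 - 27710)) = -254673673/(10299*857435/53) = -254673673/10299*53/857435 = -13497704669/8830723065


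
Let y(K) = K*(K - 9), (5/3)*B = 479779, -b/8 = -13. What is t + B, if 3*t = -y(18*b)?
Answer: -4373223/5 ≈ -8.7465e+5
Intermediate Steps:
b = 104 (b = -8*(-13) = 104)
B = 1439337/5 (B = (⅗)*479779 = 1439337/5 ≈ 2.8787e+5)
y(K) = K*(-9 + K)
t = -1162512 (t = (-18*104*(-9 + 18*104))/3 = (-1872*(-9 + 1872))/3 = (-1872*1863)/3 = (-1*3487536)/3 = (⅓)*(-3487536) = -1162512)
t + B = -1162512 + 1439337/5 = -4373223/5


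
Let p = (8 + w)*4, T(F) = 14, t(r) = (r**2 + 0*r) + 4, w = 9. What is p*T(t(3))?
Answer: 952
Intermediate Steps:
t(r) = 4 + r**2 (t(r) = (r**2 + 0) + 4 = r**2 + 4 = 4 + r**2)
p = 68 (p = (8 + 9)*4 = 17*4 = 68)
p*T(t(3)) = 68*14 = 952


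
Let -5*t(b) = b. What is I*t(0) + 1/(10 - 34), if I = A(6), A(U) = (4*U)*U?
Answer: -1/24 ≈ -0.041667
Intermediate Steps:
A(U) = 4*U²
I = 144 (I = 4*6² = 4*36 = 144)
t(b) = -b/5
I*t(0) + 1/(10 - 34) = 144*(-⅕*0) + 1/(10 - 34) = 144*0 + 1/(-24) = 0 - 1/24 = -1/24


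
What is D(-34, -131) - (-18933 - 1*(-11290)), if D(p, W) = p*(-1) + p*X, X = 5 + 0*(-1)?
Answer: 7507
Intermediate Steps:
X = 5 (X = 5 + 0 = 5)
D(p, W) = 4*p (D(p, W) = p*(-1) + p*5 = -p + 5*p = 4*p)
D(-34, -131) - (-18933 - 1*(-11290)) = 4*(-34) - (-18933 - 1*(-11290)) = -136 - (-18933 + 11290) = -136 - 1*(-7643) = -136 + 7643 = 7507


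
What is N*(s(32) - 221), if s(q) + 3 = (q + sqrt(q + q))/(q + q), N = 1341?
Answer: -2396367/8 ≈ -2.9955e+5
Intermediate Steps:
s(q) = -3 + (q + sqrt(2)*sqrt(q))/(2*q) (s(q) = -3 + (q + sqrt(q + q))/(q + q) = -3 + (q + sqrt(2*q))/((2*q)) = -3 + (q + sqrt(2)*sqrt(q))*(1/(2*q)) = -3 + (q + sqrt(2)*sqrt(q))/(2*q))
N*(s(32) - 221) = 1341*((-5/2 + sqrt(2)/(2*sqrt(32))) - 221) = 1341*((-5/2 + sqrt(2)*(sqrt(2)/8)/2) - 221) = 1341*((-5/2 + 1/8) - 221) = 1341*(-19/8 - 221) = 1341*(-1787/8) = -2396367/8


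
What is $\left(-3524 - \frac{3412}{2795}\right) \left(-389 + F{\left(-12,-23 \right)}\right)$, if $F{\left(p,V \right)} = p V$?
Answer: $\frac{1113388096}{2795} \approx 3.9835 \cdot 10^{5}$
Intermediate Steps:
$F{\left(p,V \right)} = V p$
$\left(-3524 - \frac{3412}{2795}\right) \left(-389 + F{\left(-12,-23 \right)}\right) = \left(-3524 - \frac{3412}{2795}\right) \left(-389 - -276\right) = \left(-3524 - \frac{3412}{2795}\right) \left(-389 + 276\right) = \left(-3524 - \frac{3412}{2795}\right) \left(-113\right) = \left(- \frac{9852992}{2795}\right) \left(-113\right) = \frac{1113388096}{2795}$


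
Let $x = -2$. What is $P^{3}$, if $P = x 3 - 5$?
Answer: $-1331$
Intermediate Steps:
$P = -11$ ($P = \left(-2\right) 3 - 5 = -6 - 5 = -11$)
$P^{3} = \left(-11\right)^{3} = -1331$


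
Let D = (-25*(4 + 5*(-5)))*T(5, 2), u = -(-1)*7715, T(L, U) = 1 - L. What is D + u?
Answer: 5615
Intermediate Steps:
u = 7715 (u = -1*(-7715) = 7715)
D = -2100 (D = (-25*(4 + 5*(-5)))*(1 - 1*5) = (-25*(4 - 25))*(1 - 5) = -25*(-21)*(-4) = 525*(-4) = -2100)
D + u = -2100 + 7715 = 5615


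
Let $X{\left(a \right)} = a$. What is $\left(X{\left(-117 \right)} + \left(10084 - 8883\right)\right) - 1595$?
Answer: $-511$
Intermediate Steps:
$\left(X{\left(-117 \right)} + \left(10084 - 8883\right)\right) - 1595 = \left(-117 + \left(10084 - 8883\right)\right) - 1595 = \left(-117 + 1201\right) - 1595 = 1084 - 1595 = -511$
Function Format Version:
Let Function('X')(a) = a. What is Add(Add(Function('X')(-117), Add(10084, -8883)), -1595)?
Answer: -511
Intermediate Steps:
Add(Add(Function('X')(-117), Add(10084, -8883)), -1595) = Add(Add(-117, Add(10084, -8883)), -1595) = Add(Add(-117, 1201), -1595) = Add(1084, -1595) = -511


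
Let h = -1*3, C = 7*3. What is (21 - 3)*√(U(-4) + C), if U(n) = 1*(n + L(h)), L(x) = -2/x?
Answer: 6*√159 ≈ 75.657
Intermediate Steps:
C = 21
h = -3
U(n) = ⅔ + n (U(n) = 1*(n - 2/(-3)) = 1*(n - 2*(-⅓)) = 1*(n + ⅔) = 1*(⅔ + n) = ⅔ + n)
(21 - 3)*√(U(-4) + C) = (21 - 3)*√((⅔ - 4) + 21) = 18*√(-10/3 + 21) = 18*√(53/3) = 18*(√159/3) = 6*√159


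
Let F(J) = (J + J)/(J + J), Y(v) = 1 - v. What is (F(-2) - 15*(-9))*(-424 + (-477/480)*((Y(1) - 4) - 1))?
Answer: -227953/4 ≈ -56988.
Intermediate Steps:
F(J) = 1 (F(J) = (2*J)/((2*J)) = (2*J)*(1/(2*J)) = 1)
(F(-2) - 15*(-9))*(-424 + (-477/480)*((Y(1) - 4) - 1)) = (1 - 15*(-9))*(-424 + (-477/480)*(((1 - 1*1) - 4) - 1)) = (1 + 135)*(-424 + (-477*1/480)*(((1 - 1) - 4) - 1)) = 136*(-424 - 159*((0 - 4) - 1)/160) = 136*(-424 - 159*(-4 - 1)/160) = 136*(-424 - 159/160*(-5)) = 136*(-424 + 159/32) = 136*(-13409/32) = -227953/4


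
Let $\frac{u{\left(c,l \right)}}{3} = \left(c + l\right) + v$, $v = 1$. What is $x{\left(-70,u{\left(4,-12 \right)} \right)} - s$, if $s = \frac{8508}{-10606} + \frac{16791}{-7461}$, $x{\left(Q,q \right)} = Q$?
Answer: $- \frac{882938681}{13188561} \approx -66.947$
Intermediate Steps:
$u{\left(c,l \right)} = 3 + 3 c + 3 l$ ($u{\left(c,l \right)} = 3 \left(\left(c + l\right) + 1\right) = 3 \left(1 + c + l\right) = 3 + 3 c + 3 l$)
$s = - \frac{40260589}{13188561}$ ($s = 8508 \left(- \frac{1}{10606}\right) + 16791 \left(- \frac{1}{7461}\right) = - \frac{4254}{5303} - \frac{5597}{2487} = - \frac{40260589}{13188561} \approx -3.0527$)
$x{\left(-70,u{\left(4,-12 \right)} \right)} - s = -70 - - \frac{40260589}{13188561} = -70 + \frac{40260589}{13188561} = - \frac{882938681}{13188561}$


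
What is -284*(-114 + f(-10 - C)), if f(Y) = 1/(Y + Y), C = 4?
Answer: 226703/7 ≈ 32386.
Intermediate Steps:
f(Y) = 1/(2*Y)
-284*(-114 + f(-10 - C)) = -284*(-114 + 1/(2*(-10 - 1*4))) = -284*(-114 + 1/(2*(-10 - 4))) = -284*(-114 + (½)/(-14)) = -284*(-114 + (½)*(-1/14)) = -284*(-114 - 1/28) = -284*(-3193/28) = 226703/7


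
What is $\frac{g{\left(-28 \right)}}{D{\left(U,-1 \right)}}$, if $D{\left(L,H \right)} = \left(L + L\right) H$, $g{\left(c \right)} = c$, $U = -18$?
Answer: $- \frac{7}{9} \approx -0.77778$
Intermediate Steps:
$D{\left(L,H \right)} = 2 H L$ ($D{\left(L,H \right)} = 2 L H = 2 H L$)
$\frac{g{\left(-28 \right)}}{D{\left(U,-1 \right)}} = - \frac{28}{2 \left(-1\right) \left(-18\right)} = - \frac{28}{36} = \left(-28\right) \frac{1}{36} = - \frac{7}{9}$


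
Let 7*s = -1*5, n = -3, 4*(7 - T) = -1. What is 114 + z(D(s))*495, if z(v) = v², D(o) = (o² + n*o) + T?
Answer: 1869282519/38416 ≈ 48659.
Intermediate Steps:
T = 29/4 (T = 7 - ¼*(-1) = 7 + ¼ = 29/4 ≈ 7.2500)
s = -5/7 (s = (-1*5)/7 = (⅐)*(-5) = -5/7 ≈ -0.71429)
D(o) = 29/4 + o² - 3*o (D(o) = (o² - 3*o) + 29/4 = 29/4 + o² - 3*o)
114 + z(D(s))*495 = 114 + (29/4 + (-5/7)² - 3*(-5/7))²*495 = 114 + (29/4 + 25/49 + 15/7)²*495 = 114 + (1941/196)²*495 = 114 + (3767481/38416)*495 = 114 + 1864903095/38416 = 1869282519/38416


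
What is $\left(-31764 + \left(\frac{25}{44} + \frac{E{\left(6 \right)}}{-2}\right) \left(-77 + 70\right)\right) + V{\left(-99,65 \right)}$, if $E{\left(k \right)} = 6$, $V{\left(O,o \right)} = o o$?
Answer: $- \frac{1210967}{44} \approx -27522.0$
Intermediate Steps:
$V{\left(O,o \right)} = o^{2}$
$\left(-31764 + \left(\frac{25}{44} + \frac{E{\left(6 \right)}}{-2}\right) \left(-77 + 70\right)\right) + V{\left(-99,65 \right)} = \left(-31764 + \left(\frac{25}{44} + \frac{6}{-2}\right) \left(-77 + 70\right)\right) + 65^{2} = \left(-31764 + \left(25 \cdot \frac{1}{44} + 6 \left(- \frac{1}{2}\right)\right) \left(-7\right)\right) + 4225 = \left(-31764 + \left(\frac{25}{44} - 3\right) \left(-7\right)\right) + 4225 = \left(-31764 - - \frac{749}{44}\right) + 4225 = \left(-31764 + \frac{749}{44}\right) + 4225 = - \frac{1396867}{44} + 4225 = - \frac{1210967}{44}$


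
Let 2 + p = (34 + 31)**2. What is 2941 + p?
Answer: 7164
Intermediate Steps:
p = 4223 (p = -2 + (34 + 31)**2 = -2 + 65**2 = -2 + 4225 = 4223)
2941 + p = 2941 + 4223 = 7164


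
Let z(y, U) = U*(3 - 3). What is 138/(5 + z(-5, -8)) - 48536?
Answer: -242542/5 ≈ -48508.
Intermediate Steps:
z(y, U) = 0 (z(y, U) = U*0 = 0)
138/(5 + z(-5, -8)) - 48536 = 138/(5 + 0) - 48536 = 138/5 - 48536 = -242542/5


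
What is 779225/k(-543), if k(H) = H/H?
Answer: 779225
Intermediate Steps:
k(H) = 1
779225/k(-543) = 779225/1 = 779225*1 = 779225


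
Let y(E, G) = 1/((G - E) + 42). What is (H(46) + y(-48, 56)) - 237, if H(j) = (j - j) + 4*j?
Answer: -7737/146 ≈ -52.993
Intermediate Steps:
y(E, G) = 1/(42 + G - E)
H(j) = 4*j (H(j) = 0 + 4*j = 4*j)
(H(46) + y(-48, 56)) - 237 = (4*46 + 1/(42 + 56 - 1*(-48))) - 237 = (184 + 1/(42 + 56 + 48)) - 237 = (184 + 1/146) - 237 = 26865/146 - 237 = -7737/146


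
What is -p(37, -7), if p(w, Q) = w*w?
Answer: -1369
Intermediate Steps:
p(w, Q) = w²
-p(37, -7) = -1*37² = -1*1369 = -1369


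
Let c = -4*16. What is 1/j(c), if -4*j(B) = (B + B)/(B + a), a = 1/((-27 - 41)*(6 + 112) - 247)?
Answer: -529345/264672 ≈ -2.0000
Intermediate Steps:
c = -64
a = -1/8271 (a = 1/(-68*118 - 247) = 1/(-8024 - 247) = 1/(-8271) = -1/8271 ≈ -0.00012090)
j(B) = -B/(2*(-1/8271 + B)) (j(B) = -(B + B)/(4*(B - 1/8271)) = -2*B/(4*(-1/8271 + B)) = -B/(2*(-1/8271 + B)))
1/j(c) = 1/(-8271*(-64)/(-2 + 16542*(-64))) = 1/(-8271*(-64)/(-2 - 1058688)) = 1/(-8271*(-64)/(-1058690)) = 1/(-8271*(-64)*(-1/1058690)) = 1/(-264672/529345) = -529345/264672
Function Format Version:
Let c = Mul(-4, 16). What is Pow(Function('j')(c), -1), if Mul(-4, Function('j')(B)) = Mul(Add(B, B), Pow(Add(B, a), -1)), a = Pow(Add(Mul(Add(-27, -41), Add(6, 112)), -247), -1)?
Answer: Rational(-529345, 264672) ≈ -2.0000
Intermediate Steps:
c = -64
a = Rational(-1, 8271) (a = Pow(Add(Mul(-68, 118), -247), -1) = Pow(Add(-8024, -247), -1) = Pow(-8271, -1) = Rational(-1, 8271) ≈ -0.00012090)
Function('j')(B) = Mul(Rational(-1, 2), B, Pow(Add(Rational(-1, 8271), B), -1)) (Function('j')(B) = Mul(Rational(-1, 4), Mul(Add(B, B), Pow(Add(B, Rational(-1, 8271)), -1))) = Mul(Rational(-1, 4), Mul(Mul(2, B), Pow(Add(Rational(-1, 8271), B), -1))) = Mul(Rational(-1, 4), Mul(2, B, Pow(Add(Rational(-1, 8271), B), -1))) = Mul(Rational(-1, 2), B, Pow(Add(Rational(-1, 8271), B), -1)))
Pow(Function('j')(c), -1) = Pow(Mul(-8271, -64, Pow(Add(-2, Mul(16542, -64)), -1)), -1) = Pow(Mul(-8271, -64, Pow(Add(-2, -1058688), -1)), -1) = Pow(Mul(-8271, -64, Pow(-1058690, -1)), -1) = Pow(Mul(-8271, -64, Rational(-1, 1058690)), -1) = Pow(Rational(-264672, 529345), -1) = Rational(-529345, 264672)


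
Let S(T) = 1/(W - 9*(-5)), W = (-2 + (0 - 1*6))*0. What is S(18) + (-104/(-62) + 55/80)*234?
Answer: 6176093/11160 ≈ 553.41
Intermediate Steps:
W = 0 (W = (-2 + (0 - 6))*0 = (-2 - 6)*0 = -8*0 = 0)
S(T) = 1/45 (S(T) = 1/(0 - 9*(-5)) = 1/(0 + 45) = 1/45)
S(18) + (-104/(-62) + 55/80)*234 = 1/45 + (-104/(-62) + 55/80)*234 = 1/45 + (-104*(-1/62) + 55*(1/80))*234 = 1/45 + (52/31 + 11/16)*234 = 1/45 + (1173/496)*234 = 1/45 + 137241/248 = 6176093/11160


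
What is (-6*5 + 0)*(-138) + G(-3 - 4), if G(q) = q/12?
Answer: 49673/12 ≈ 4139.4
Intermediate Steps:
G(q) = q/12 (G(q) = q*(1/12) = q/12)
(-6*5 + 0)*(-138) + G(-3 - 4) = (-6*5 + 0)*(-138) + (-3 - 4)/12 = (-30 + 0)*(-138) + (1/12)*(-7) = -30*(-138) - 7/12 = 4140 - 7/12 = 49673/12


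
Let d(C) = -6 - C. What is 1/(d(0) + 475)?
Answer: 1/469 ≈ 0.0021322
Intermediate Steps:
1/(d(0) + 475) = 1/((-6 - 1*0) + 475) = 1/((-6 + 0) + 475) = 1/(-6 + 475) = 1/469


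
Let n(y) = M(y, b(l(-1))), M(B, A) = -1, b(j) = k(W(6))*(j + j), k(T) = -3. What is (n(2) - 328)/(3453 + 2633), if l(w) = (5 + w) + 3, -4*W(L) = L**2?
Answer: -329/6086 ≈ -0.054058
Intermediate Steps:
W(L) = -L**2/4
l(w) = 8 + w
b(j) = -6*j (b(j) = -3*(j + j) = -6*j)
n(y) = -1
(n(2) - 328)/(3453 + 2633) = (-1 - 328)/(3453 + 2633) = -329/6086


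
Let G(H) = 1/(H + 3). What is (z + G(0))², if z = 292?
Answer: 769129/9 ≈ 85459.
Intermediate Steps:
G(H) = 1/(3 + H)
(z + G(0))² = (292 + 1/(3 + 0))² = (292 + 1/3)² = (292 + ⅓)² = (877/3)² = 769129/9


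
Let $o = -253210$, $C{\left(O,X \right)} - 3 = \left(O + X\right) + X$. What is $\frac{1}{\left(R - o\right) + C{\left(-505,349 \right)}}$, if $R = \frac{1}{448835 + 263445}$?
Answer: $\frac{712280}{180496025681} \approx 3.9462 \cdot 10^{-6}$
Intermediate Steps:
$R = \frac{1}{712280} \approx 1.4039 \cdot 10^{-6}$
$C{\left(O,X \right)} = 3 + O + 2 X$ ($C{\left(O,X \right)} = 3 + \left(\left(O + X\right) + X\right) = 3 + \left(O + 2 X\right) = 3 + O + 2 X$)
$\frac{1}{\left(R - o\right) + C{\left(-505,349 \right)}} = \frac{1}{\left(\frac{1}{712280} - -253210\right) + \left(3 - 505 + 2 \cdot 349\right)} = \frac{1}{\left(\frac{1}{712280} + 253210\right) + \left(3 - 505 + 698\right)} = \frac{1}{\frac{180356418801}{712280} + 196} = \frac{1}{\frac{180496025681}{712280}} = \frac{712280}{180496025681}$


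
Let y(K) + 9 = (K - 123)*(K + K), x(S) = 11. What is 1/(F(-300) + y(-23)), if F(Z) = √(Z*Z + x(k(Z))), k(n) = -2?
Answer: 6707/44893838 - √90011/44893838 ≈ 0.00014271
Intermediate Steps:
y(K) = -9 + 2*K*(-123 + K) (y(K) = -9 + (K - 123)*(K + K) = -9 + (-123 + K)*(2*K) = -9 + 2*K*(-123 + K))
F(Z) = √(11 + Z²) (F(Z) = √(Z*Z + 11) = √(Z² + 11) = √(11 + Z²))
1/(F(-300) + y(-23)) = 1/(√(11 + (-300)²) + (-9 - 246*(-23) + 2*(-23)²)) = 1/(√(11 + 90000) + (-9 + 5658 + 2*529)) = 1/(√90011 + (-9 + 5658 + 1058)) = 1/(√90011 + 6707) = 1/(6707 + √90011)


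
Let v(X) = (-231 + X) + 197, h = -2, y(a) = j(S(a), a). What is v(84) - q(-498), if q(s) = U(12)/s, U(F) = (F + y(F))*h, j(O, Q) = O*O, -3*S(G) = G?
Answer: 12422/249 ≈ 49.888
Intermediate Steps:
S(G) = -G/3
j(O, Q) = O**2
y(a) = a**2/9 (y(a) = (-a/3)**2 = a**2/9)
U(F) = -2*F - 2*F**2/9 (U(F) = (F + F**2/9)*(-2) = -2*F - 2*F**2/9)
q(s) = -56/s (q(s) = ((2/9)*12*(-9 - 1*12))/s = ((2/9)*12*(-9 - 12))/s = ((2/9)*12*(-21))/s = -56/s)
v(X) = -34 + X
v(84) - q(-498) = (-34 + 84) - (-56)/(-498) = 50 - (-56)*(-1)/498 = 50 - 1*28/249 = 50 - 28/249 = 12422/249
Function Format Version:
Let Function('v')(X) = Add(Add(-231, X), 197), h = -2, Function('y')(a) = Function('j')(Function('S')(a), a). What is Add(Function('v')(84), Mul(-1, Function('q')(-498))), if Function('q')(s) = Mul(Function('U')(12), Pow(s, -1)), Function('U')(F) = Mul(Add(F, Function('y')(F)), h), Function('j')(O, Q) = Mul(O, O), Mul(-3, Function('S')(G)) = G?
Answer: Rational(12422, 249) ≈ 49.888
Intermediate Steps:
Function('S')(G) = Mul(Rational(-1, 3), G)
Function('j')(O, Q) = Pow(O, 2)
Function('y')(a) = Mul(Rational(1, 9), Pow(a, 2)) (Function('y')(a) = Pow(Mul(Rational(-1, 3), a), 2) = Mul(Rational(1, 9), Pow(a, 2)))
Function('U')(F) = Add(Mul(-2, F), Mul(Rational(-2, 9), Pow(F, 2))) (Function('U')(F) = Mul(Add(F, Mul(Rational(1, 9), Pow(F, 2))), -2) = Add(Mul(-2, F), Mul(Rational(-2, 9), Pow(F, 2))))
Function('q')(s) = Mul(-56, Pow(s, -1)) (Function('q')(s) = Mul(Mul(Rational(2, 9), 12, Add(-9, Mul(-1, 12))), Pow(s, -1)) = Mul(Mul(Rational(2, 9), 12, Add(-9, -12)), Pow(s, -1)) = Mul(Mul(Rational(2, 9), 12, -21), Pow(s, -1)) = Mul(-56, Pow(s, -1)))
Function('v')(X) = Add(-34, X)
Add(Function('v')(84), Mul(-1, Function('q')(-498))) = Add(Add(-34, 84), Mul(-1, Mul(-56, Pow(-498, -1)))) = Add(50, Mul(-1, Mul(-56, Rational(-1, 498)))) = Add(50, Mul(-1, Rational(28, 249))) = Add(50, Rational(-28, 249)) = Rational(12422, 249)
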